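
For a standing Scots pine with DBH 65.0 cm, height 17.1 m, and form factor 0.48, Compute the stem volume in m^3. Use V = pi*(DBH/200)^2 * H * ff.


Formula: V = pi * (DBH/200)^2 * H * ff
Radius = DBH/200 = 65.0/200 = 0.325 m
Radius^2 = 0.325^2 = 0.105625 m^2
V = pi * 0.105625 * 17.1 * 0.48
V = 2.724 m^3

2.724


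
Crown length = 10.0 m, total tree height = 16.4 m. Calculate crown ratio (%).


Formula: Crown Ratio = (Crown Length / Total Height) * 100
CR = (10.0 m / 16.4 m) * 100
CR = 0.6098 * 100 = 61.0%

61.0


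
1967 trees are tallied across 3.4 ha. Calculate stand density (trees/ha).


Formula: Stand Density = N_trees / Area_ha
Density = 1967 trees / 3.4 ha
Density = 579 trees/ha

579


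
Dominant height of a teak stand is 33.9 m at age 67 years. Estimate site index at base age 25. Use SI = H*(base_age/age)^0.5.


Formula: SI = H_dom * (base_age / age)^0.5
Age ratio = 25 / 67 = 0.37313
sqrt(age_ratio) = 0.61085
SI = 33.9 * 0.61085 = 20.7 m

20.7


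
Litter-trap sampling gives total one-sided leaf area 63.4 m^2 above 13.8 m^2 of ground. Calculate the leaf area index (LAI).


Formula: LAI = total leaf area / ground area  (dimensionless)
LAI = 63.4 m^2 / 13.8 m^2
LAI = 4.59

4.59


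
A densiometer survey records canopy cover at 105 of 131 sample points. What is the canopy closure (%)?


Formula: Canopy closure = covered points / total points * 100
Closure = 105 / 131 * 100
Closure = 0.8015 * 100 = 80.2%

80.2


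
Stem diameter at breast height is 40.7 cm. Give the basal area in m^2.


Formula: BA = pi * (DBH/2)^2 / 10000  (cm^2 to m^2)
Radius = DBH/2 = 40.7/2 = 20.35 cm
BA = pi * 20.35^2 / 10000
   = 1301.0042 cm^2 / 10000
   = 0.1301 m^2

0.1301


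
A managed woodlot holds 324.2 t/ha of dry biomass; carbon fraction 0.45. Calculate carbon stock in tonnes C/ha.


Formula: Carbon Stock = Biomass * Carbon Fraction
C = 324.2 t/ha * 0.45
C = 145.9 t C/ha

145.9


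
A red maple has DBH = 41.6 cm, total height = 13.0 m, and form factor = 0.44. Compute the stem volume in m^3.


Formula: V = pi * (DBH/200)^2 * H * ff
Radius = DBH/200 = 41.6/200 = 0.208 m
Radius^2 = 0.208^2 = 0.043264 m^2
V = pi * 0.043264 * 13.0 * 0.44
V = 0.777 m^3

0.777


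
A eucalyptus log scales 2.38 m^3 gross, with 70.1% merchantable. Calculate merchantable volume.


Formula: MV = V_total * (merchantable_pct / 100)
Merchantable fraction = 70.1% / 100 = 0.701
MV = 2.38 m^3 * 0.701 = 1.668 m^3

1.668


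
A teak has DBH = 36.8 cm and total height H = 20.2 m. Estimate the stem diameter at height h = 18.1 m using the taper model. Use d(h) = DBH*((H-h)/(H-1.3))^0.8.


Taper: d(h) = DBH * ((H - h) / (H - 1.3))^0.8
Numerator = H - h = 20.2 - 18.1 = 2.1 m
Denominator = H - 1.3 = 20.2 - 1.3 = 18.9 m
Ratio = 2.1 / 18.9 = 0.11111
d = 36.8 * 0.11111^0.8 = 6.3 cm

6.3


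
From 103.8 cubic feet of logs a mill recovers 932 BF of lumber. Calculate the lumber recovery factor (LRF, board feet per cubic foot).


Formula: LRF = Lumber Output (BF) / Log Input (ft^3)
LRF = 932 BF / 103.8 ft^3
LRF = 8.98 BF/ft^3

8.98


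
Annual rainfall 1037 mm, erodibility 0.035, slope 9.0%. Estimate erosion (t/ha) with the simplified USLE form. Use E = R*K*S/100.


Formula: E = R * K * S / 100  (simplified USLE)
R * K = 1037 * 0.035 = 36.295
E = 36.295 * 9.0 / 100 = 3.27 t/ha

3.27


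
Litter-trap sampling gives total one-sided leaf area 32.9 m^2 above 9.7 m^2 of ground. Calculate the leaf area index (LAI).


Formula: LAI = total leaf area / ground area  (dimensionless)
LAI = 32.9 m^2 / 9.7 m^2
LAI = 3.39

3.39


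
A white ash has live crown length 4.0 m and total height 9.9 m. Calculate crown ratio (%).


Formula: Crown Ratio = (Crown Length / Total Height) * 100
CR = (4.0 m / 9.9 m) * 100
CR = 0.404 * 100 = 40.4%

40.4


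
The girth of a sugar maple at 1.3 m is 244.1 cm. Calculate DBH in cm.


Formula: DBH = C / pi
DBH = 244.1 / pi
pi = 3.14159...
DBH = 77.7 cm

77.7


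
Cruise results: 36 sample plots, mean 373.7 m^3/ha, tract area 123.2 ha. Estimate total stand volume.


Formula: Total Volume = Mean Volume per ha * Total Area
Total Volume = 373.7 m^3/ha * 123.2 ha
Total Volume = 46040 m^3

46040


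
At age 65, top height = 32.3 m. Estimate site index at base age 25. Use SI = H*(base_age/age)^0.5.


Formula: SI = H_dom * (base_age / age)^0.5
Age ratio = 25 / 65 = 0.38462
sqrt(age_ratio) = 0.62017
SI = 32.3 * 0.62017 = 20.0 m

20.0


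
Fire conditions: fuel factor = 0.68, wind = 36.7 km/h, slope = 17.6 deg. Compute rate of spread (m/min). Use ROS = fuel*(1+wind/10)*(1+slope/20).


Formula: ROS = fuel * (1 + wind/10) * (1 + slope/20)
Wind factor = 1 + 36.7/10 = 4.67
Slope factor = 1 + 17.6/20 = 1.88
ROS = 0.68 * 4.67 * 1.88 = 5.97 m/min

5.97


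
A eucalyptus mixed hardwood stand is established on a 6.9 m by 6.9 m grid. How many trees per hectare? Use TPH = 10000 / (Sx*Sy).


Formula: TPH = 10000 m^2/ha / (spacing_x * spacing_y)
Area per tree = 6.9 m * 6.9 m = 47.61 m^2
TPH = 10000 / 47.61 = 210 trees/ha

210


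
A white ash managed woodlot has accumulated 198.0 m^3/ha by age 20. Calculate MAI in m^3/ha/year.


Formula: MAI = Total Volume / Stand Age
MAI = 198.0 m^3/ha / 20 years
MAI = 9.9 m^3/ha/year

9.9


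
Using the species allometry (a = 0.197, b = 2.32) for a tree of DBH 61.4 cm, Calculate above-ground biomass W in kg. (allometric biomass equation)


Formula: W = a * DBH^b  (allometric power law)
DBH^b = 61.4^2.32 = 14078.3131
W = 0.197 * 14078.3131 = 2773.4 kg

2773.4


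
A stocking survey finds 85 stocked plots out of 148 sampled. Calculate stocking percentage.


Formula: Stocking % = stocked plots / total plots * 100
Stocking = 85 / 148 * 100
Stocking = 0.5743 * 100 = 57.4%

57.4


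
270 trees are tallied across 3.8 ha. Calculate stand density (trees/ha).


Formula: Stand Density = N_trees / Area_ha
Density = 270 trees / 3.8 ha
Density = 71 trees/ha

71


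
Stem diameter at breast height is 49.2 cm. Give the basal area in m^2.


Formula: BA = pi * (DBH/2)^2 / 10000  (cm^2 to m^2)
Radius = DBH/2 = 49.2/2 = 24.6 cm
BA = pi * 24.6^2 / 10000
   = 1901.1662 cm^2 / 10000
   = 0.1901 m^2

0.1901


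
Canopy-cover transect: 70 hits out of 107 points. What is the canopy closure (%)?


Formula: Canopy closure = covered points / total points * 100
Closure = 70 / 107 * 100
Closure = 0.6542 * 100 = 65.4%

65.4


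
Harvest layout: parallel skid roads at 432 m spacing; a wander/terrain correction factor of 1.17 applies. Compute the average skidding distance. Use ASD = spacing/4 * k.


Formula: ASD = (spacing / 4) * correction
Uncorrected distance = spacing / 4 = 432 / 4 = 108 m
ASD = 108 * 1.17 = 126 m

126


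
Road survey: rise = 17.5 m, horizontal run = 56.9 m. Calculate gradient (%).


Formula: Gradient = rise / run * 100
Gradient = 17.5 / 56.9 * 100 = 30.8%

30.8


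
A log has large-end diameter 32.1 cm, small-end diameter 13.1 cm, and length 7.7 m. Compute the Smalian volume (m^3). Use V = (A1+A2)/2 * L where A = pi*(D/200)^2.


Smalian: V = (A1 + A2)/2 * L,  A = pi*(D/200)^2
A1 = pi*(32.1/200)^2 = 0.080928 m^2
A2 = pi*(13.1/200)^2 = 0.013478 m^2
V = (0.080928+0.013478)/2*7.7 = 0.3635 m^3

0.3635


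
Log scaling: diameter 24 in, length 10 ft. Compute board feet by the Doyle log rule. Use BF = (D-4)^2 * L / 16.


Doyle: BF = (D - 4)^2 * L / 16
Adjusted diameter = 24 - 4 = 20 in
(D-4)^2 = 20^2 = 400
BF = 400 * 10 / 16 = 250 BF

250


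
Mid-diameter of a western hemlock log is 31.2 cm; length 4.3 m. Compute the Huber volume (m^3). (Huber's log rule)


Huber: V = Am * L,  Am = pi*(Dm/200)^2
Am = pi*(31.2/200)^2 = 0.076454 m^2
V = 0.076454*4.3 = 0.3288 m^3

0.3288


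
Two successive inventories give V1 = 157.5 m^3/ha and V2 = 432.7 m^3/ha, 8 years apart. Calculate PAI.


Formula: PAI = (V_T2 - V_T1) / (T2 - T1)
Volume increment = 432.7 - 157.5 = 275.2 m^3/ha
PAI = 275.2 / 8 = 34.4 m^3/ha/year

34.4


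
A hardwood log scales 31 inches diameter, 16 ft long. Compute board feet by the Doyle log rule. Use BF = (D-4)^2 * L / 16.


Doyle: BF = (D - 4)^2 * L / 16
Adjusted diameter = 31 - 4 = 27 in
(D-4)^2 = 27^2 = 729
BF = 729 * 16 / 16 = 729 BF

729


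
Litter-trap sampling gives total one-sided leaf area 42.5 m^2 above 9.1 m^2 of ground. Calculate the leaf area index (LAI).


Formula: LAI = total leaf area / ground area  (dimensionless)
LAI = 42.5 m^2 / 9.1 m^2
LAI = 4.67

4.67


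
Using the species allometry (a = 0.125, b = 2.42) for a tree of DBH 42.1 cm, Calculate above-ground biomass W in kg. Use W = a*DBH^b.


Formula: W = a * DBH^b  (allometric power law)
DBH^b = 42.1^2.42 = 8526.3405
W = 0.125 * 8526.3405 = 1065.8 kg

1065.8


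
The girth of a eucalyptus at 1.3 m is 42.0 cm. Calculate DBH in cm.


Formula: DBH = C / pi
DBH = 42.0 / pi
pi = 3.14159...
DBH = 13.4 cm

13.4


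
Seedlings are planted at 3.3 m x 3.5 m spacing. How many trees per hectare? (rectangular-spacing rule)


Formula: TPH = 10000 m^2/ha / (spacing_x * spacing_y)
Area per tree = 3.3 m * 3.5 m = 11.55 m^2
TPH = 10000 / 11.55 = 866 trees/ha

866


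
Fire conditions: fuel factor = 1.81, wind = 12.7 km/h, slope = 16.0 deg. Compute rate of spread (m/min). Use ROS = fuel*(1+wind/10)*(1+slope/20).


Formula: ROS = fuel * (1 + wind/10) * (1 + slope/20)
Wind factor = 1 + 12.7/10 = 2.27
Slope factor = 1 + 16.0/20 = 1.8
ROS = 1.81 * 2.27 * 1.8 = 7.4 m/min

7.4


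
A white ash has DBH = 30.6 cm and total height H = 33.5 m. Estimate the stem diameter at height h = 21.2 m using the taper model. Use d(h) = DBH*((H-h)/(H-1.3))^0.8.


Taper: d(h) = DBH * ((H - h) / (H - 1.3))^0.8
Numerator = H - h = 33.5 - 21.2 = 12.3 m
Denominator = H - 1.3 = 33.5 - 1.3 = 32.2 m
Ratio = 12.3 / 32.2 = 0.38199
d = 30.6 * 0.38199^0.8 = 14.2 cm

14.2


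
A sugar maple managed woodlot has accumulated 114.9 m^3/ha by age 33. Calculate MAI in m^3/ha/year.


Formula: MAI = Total Volume / Stand Age
MAI = 114.9 m^3/ha / 33 years
MAI = 3.48 m^3/ha/year

3.48


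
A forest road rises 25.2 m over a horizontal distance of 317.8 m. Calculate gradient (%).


Formula: Gradient = rise / run * 100
Gradient = 25.2 / 317.8 * 100 = 7.9%

7.9


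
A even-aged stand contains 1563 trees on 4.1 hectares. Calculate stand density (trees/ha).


Formula: Stand Density = N_trees / Area_ha
Density = 1563 trees / 4.1 ha
Density = 381 trees/ha

381


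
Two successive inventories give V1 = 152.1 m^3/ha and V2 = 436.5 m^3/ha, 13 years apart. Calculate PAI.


Formula: PAI = (V_T2 - V_T1) / (T2 - T1)
Volume increment = 436.5 - 152.1 = 284.4 m^3/ha
PAI = 284.4 / 13 = 21.88 m^3/ha/year

21.88


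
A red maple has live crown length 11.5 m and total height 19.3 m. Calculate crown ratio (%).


Formula: Crown Ratio = (Crown Length / Total Height) * 100
CR = (11.5 m / 19.3 m) * 100
CR = 0.5959 * 100 = 59.6%

59.6


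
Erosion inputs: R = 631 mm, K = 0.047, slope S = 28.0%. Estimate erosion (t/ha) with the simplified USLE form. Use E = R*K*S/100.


Formula: E = R * K * S / 100  (simplified USLE)
R * K = 631 * 0.047 = 29.657
E = 29.657 * 28.0 / 100 = 8.3 t/ha

8.3


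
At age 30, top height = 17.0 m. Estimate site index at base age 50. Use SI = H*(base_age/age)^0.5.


Formula: SI = H_dom * (base_age / age)^0.5
Age ratio = 50 / 30 = 1.66667
sqrt(age_ratio) = 1.29099
SI = 17.0 * 1.29099 = 21.9 m

21.9


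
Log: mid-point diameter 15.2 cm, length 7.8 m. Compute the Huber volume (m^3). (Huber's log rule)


Huber: V = Am * L,  Am = pi*(Dm/200)^2
Am = pi*(15.2/200)^2 = 0.018146 m^2
V = 0.018146*7.8 = 0.1415 m^3

0.1415


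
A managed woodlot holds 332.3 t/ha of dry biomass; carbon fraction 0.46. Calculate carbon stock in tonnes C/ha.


Formula: Carbon Stock = Biomass * Carbon Fraction
C = 332.3 t/ha * 0.46
C = 152.9 t C/ha

152.9


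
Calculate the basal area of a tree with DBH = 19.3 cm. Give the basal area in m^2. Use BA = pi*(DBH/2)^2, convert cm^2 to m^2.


Formula: BA = pi * (DBH/2)^2 / 10000  (cm^2 to m^2)
Radius = DBH/2 = 19.3/2 = 9.65 cm
BA = pi * 9.65^2 / 10000
   = 292.553 cm^2 / 10000
   = 0.0293 m^2

0.0293


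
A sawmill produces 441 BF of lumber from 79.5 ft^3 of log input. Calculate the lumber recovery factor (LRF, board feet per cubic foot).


Formula: LRF = Lumber Output (BF) / Log Input (ft^3)
LRF = 441 BF / 79.5 ft^3
LRF = 5.55 BF/ft^3

5.55


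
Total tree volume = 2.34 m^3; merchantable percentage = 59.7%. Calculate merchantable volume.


Formula: MV = V_total * (merchantable_pct / 100)
Merchantable fraction = 59.7% / 100 = 0.597
MV = 2.34 m^3 * 0.597 = 1.397 m^3

1.397


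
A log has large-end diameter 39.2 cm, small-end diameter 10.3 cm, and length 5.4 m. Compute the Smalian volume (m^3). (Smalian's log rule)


Smalian: V = (A1 + A2)/2 * L,  A = pi*(D/200)^2
A1 = pi*(39.2/200)^2 = 0.120687 m^2
A2 = pi*(10.3/200)^2 = 0.008332 m^2
V = (0.120687+0.008332)/2*5.4 = 0.3484 m^3

0.3484


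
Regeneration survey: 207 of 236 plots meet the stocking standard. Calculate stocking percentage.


Formula: Stocking % = stocked plots / total plots * 100
Stocking = 207 / 236 * 100
Stocking = 0.8771 * 100 = 87.7%

87.7


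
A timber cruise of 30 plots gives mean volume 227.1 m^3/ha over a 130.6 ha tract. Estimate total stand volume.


Formula: Total Volume = Mean Volume per ha * Total Area
Total Volume = 227.1 m^3/ha * 130.6 ha
Total Volume = 29659 m^3

29659


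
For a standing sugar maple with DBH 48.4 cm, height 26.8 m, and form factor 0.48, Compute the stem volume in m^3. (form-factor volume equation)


Formula: V = pi * (DBH/200)^2 * H * ff
Radius = DBH/200 = 48.4/200 = 0.242 m
Radius^2 = 0.242^2 = 0.058564 m^2
V = pi * 0.058564 * 26.8 * 0.48
V = 2.367 m^3

2.367


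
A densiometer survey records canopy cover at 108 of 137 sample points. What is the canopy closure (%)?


Formula: Canopy closure = covered points / total points * 100
Closure = 108 / 137 * 100
Closure = 0.7883 * 100 = 78.8%

78.8


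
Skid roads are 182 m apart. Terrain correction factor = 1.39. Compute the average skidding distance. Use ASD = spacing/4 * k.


Formula: ASD = (spacing / 4) * correction
Uncorrected distance = spacing / 4 = 182 / 4 = 45.5 m
ASD = 45.5 * 1.39 = 63 m

63


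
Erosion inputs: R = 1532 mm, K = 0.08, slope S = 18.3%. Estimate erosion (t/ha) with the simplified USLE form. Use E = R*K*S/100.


Formula: E = R * K * S / 100  (simplified USLE)
R * K = 1532 * 0.08 = 122.56
E = 122.56 * 18.3 / 100 = 22.43 t/ha

22.43


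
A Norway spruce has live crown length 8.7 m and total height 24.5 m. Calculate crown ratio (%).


Formula: Crown Ratio = (Crown Length / Total Height) * 100
CR = (8.7 m / 24.5 m) * 100
CR = 0.3551 * 100 = 35.5%

35.5


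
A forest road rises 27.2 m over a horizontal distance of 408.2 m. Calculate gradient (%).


Formula: Gradient = rise / run * 100
Gradient = 27.2 / 408.2 * 100 = 6.7%

6.7


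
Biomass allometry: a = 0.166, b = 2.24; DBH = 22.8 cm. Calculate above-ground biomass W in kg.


Formula: W = a * DBH^b  (allometric power law)
DBH^b = 22.8^2.24 = 1100.9664
W = 0.166 * 1100.9664 = 182.8 kg

182.8


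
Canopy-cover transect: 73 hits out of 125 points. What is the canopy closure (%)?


Formula: Canopy closure = covered points / total points * 100
Closure = 73 / 125 * 100
Closure = 0.584 * 100 = 58.4%

58.4


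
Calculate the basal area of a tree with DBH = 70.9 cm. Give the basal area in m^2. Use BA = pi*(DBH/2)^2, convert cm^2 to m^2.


Formula: BA = pi * (DBH/2)^2 / 10000  (cm^2 to m^2)
Radius = DBH/2 = 70.9/2 = 35.45 cm
BA = pi * 35.45^2 / 10000
   = 3948.0473 cm^2 / 10000
   = 0.3948 m^2

0.3948


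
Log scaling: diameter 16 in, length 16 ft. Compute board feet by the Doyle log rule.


Doyle: BF = (D - 4)^2 * L / 16
Adjusted diameter = 16 - 4 = 12 in
(D-4)^2 = 12^2 = 144
BF = 144 * 16 / 16 = 144 BF

144


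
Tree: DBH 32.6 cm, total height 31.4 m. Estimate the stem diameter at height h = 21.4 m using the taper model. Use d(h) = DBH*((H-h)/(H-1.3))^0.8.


Taper: d(h) = DBH * ((H - h) / (H - 1.3))^0.8
Numerator = H - h = 31.4 - 21.4 = 10.0 m
Denominator = H - 1.3 = 31.4 - 1.3 = 30.1 m
Ratio = 10.0 / 30.1 = 0.33223
d = 32.6 * 0.33223^0.8 = 13.5 cm

13.5


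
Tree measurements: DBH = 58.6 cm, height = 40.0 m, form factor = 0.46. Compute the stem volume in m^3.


Formula: V = pi * (DBH/200)^2 * H * ff
Radius = DBH/200 = 58.6/200 = 0.293 m
Radius^2 = 0.293^2 = 0.085849 m^2
V = pi * 0.085849 * 40.0 * 0.46
V = 4.963 m^3

4.963


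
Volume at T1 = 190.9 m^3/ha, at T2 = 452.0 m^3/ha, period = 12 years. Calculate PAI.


Formula: PAI = (V_T2 - V_T1) / (T2 - T1)
Volume increment = 452.0 - 190.9 = 261.1 m^3/ha
PAI = 261.1 / 12 = 21.76 m^3/ha/year

21.76


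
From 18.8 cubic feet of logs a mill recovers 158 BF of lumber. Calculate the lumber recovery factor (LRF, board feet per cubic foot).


Formula: LRF = Lumber Output (BF) / Log Input (ft^3)
LRF = 158 BF / 18.8 ft^3
LRF = 8.4 BF/ft^3

8.4


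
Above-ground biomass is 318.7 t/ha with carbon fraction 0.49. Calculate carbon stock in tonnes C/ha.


Formula: Carbon Stock = Biomass * Carbon Fraction
C = 318.7 t/ha * 0.49
C = 156.2 t C/ha

156.2


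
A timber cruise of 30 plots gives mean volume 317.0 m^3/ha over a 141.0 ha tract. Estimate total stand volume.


Formula: Total Volume = Mean Volume per ha * Total Area
Total Volume = 317.0 m^3/ha * 141.0 ha
Total Volume = 44697 m^3

44697


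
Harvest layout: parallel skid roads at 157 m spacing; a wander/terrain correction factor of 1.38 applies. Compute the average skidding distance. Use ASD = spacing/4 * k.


Formula: ASD = (spacing / 4) * correction
Uncorrected distance = spacing / 4 = 157 / 4 = 39.25 m
ASD = 39.25 * 1.38 = 54 m

54


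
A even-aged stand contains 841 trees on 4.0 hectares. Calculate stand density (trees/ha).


Formula: Stand Density = N_trees / Area_ha
Density = 841 trees / 4.0 ha
Density = 210 trees/ha

210


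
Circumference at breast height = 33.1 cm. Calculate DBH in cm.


Formula: DBH = C / pi
DBH = 33.1 / pi
pi = 3.14159...
DBH = 10.5 cm

10.5


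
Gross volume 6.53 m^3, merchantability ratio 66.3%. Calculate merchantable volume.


Formula: MV = V_total * (merchantable_pct / 100)
Merchantable fraction = 66.3% / 100 = 0.663
MV = 6.53 m^3 * 0.663 = 4.329 m^3

4.329


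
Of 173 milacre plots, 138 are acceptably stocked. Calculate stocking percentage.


Formula: Stocking % = stocked plots / total plots * 100
Stocking = 138 / 173 * 100
Stocking = 0.7977 * 100 = 79.8%

79.8


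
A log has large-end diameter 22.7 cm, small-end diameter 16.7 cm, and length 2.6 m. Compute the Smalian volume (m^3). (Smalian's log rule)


Smalian: V = (A1 + A2)/2 * L,  A = pi*(D/200)^2
A1 = pi*(22.7/200)^2 = 0.040471 m^2
A2 = pi*(16.7/200)^2 = 0.021904 m^2
V = (0.040471+0.021904)/2*2.6 = 0.0811 m^3

0.0811


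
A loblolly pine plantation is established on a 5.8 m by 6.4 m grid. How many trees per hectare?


Formula: TPH = 10000 m^2/ha / (spacing_x * spacing_y)
Area per tree = 5.8 m * 6.4 m = 37.12 m^2
TPH = 10000 / 37.12 = 269 trees/ha

269


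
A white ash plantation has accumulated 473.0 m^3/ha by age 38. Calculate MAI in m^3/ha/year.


Formula: MAI = Total Volume / Stand Age
MAI = 473.0 m^3/ha / 38 years
MAI = 12.45 m^3/ha/year

12.45


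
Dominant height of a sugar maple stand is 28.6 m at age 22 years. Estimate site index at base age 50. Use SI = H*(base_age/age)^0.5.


Formula: SI = H_dom * (base_age / age)^0.5
Age ratio = 50 / 22 = 2.27273
sqrt(age_ratio) = 1.50756
SI = 28.6 * 1.50756 = 43.1 m

43.1


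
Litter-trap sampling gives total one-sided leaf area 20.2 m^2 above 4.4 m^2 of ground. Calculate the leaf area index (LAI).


Formula: LAI = total leaf area / ground area  (dimensionless)
LAI = 20.2 m^2 / 4.4 m^2
LAI = 4.59

4.59


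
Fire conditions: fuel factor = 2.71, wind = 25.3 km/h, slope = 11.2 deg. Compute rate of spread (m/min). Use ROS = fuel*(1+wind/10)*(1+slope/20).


Formula: ROS = fuel * (1 + wind/10) * (1 + slope/20)
Wind factor = 1 + 25.3/10 = 3.53
Slope factor = 1 + 11.2/20 = 1.56
ROS = 2.71 * 3.53 * 1.56 = 14.92 m/min

14.92


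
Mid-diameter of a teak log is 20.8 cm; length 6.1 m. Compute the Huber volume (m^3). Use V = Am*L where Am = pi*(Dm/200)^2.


Huber: V = Am * L,  Am = pi*(Dm/200)^2
Am = pi*(20.8/200)^2 = 0.033979 m^2
V = 0.033979*6.1 = 0.2073 m^3

0.2073


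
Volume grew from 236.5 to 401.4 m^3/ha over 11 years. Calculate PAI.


Formula: PAI = (V_T2 - V_T1) / (T2 - T1)
Volume increment = 401.4 - 236.5 = 164.9 m^3/ha
PAI = 164.9 / 11 = 14.99 m^3/ha/year

14.99


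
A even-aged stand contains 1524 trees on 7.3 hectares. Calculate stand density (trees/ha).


Formula: Stand Density = N_trees / Area_ha
Density = 1524 trees / 7.3 ha
Density = 209 trees/ha

209


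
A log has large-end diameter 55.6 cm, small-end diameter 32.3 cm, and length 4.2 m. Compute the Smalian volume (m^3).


Smalian: V = (A1 + A2)/2 * L,  A = pi*(D/200)^2
A1 = pi*(55.6/200)^2 = 0.242795 m^2
A2 = pi*(32.3/200)^2 = 0.08194 m^2
V = (0.242795+0.08194)/2*4.2 = 0.6819 m^3

0.6819


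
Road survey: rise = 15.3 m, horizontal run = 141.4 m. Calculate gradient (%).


Formula: Gradient = rise / run * 100
Gradient = 15.3 / 141.4 * 100 = 10.8%

10.8


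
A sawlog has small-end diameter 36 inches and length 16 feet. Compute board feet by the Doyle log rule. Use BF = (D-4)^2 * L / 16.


Doyle: BF = (D - 4)^2 * L / 16
Adjusted diameter = 36 - 4 = 32 in
(D-4)^2 = 32^2 = 1024
BF = 1024 * 16 / 16 = 1024 BF

1024


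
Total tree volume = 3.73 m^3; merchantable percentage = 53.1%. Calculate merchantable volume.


Formula: MV = V_total * (merchantable_pct / 100)
Merchantable fraction = 53.1% / 100 = 0.531
MV = 3.73 m^3 * 0.531 = 1.981 m^3

1.981


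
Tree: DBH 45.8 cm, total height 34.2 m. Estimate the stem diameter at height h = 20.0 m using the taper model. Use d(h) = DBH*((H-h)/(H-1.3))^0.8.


Taper: d(h) = DBH * ((H - h) / (H - 1.3))^0.8
Numerator = H - h = 34.2 - 20.0 = 14.2 m
Denominator = H - 1.3 = 34.2 - 1.3 = 32.9 m
Ratio = 14.2 / 32.9 = 0.43161
d = 45.8 * 0.43161^0.8 = 23.4 cm

23.4


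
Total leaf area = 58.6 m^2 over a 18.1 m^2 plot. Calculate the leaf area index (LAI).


Formula: LAI = total leaf area / ground area  (dimensionless)
LAI = 58.6 m^2 / 18.1 m^2
LAI = 3.24

3.24


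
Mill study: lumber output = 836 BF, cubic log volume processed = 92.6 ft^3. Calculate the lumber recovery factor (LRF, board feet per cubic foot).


Formula: LRF = Lumber Output (BF) / Log Input (ft^3)
LRF = 836 BF / 92.6 ft^3
LRF = 9.03 BF/ft^3

9.03


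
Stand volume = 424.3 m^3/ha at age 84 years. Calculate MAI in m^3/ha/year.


Formula: MAI = Total Volume / Stand Age
MAI = 424.3 m^3/ha / 84 years
MAI = 5.05 m^3/ha/year

5.05


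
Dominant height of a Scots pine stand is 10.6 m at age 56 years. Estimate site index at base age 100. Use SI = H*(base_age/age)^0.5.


Formula: SI = H_dom * (base_age / age)^0.5
Age ratio = 100 / 56 = 1.78571
sqrt(age_ratio) = 1.33631
SI = 10.6 * 1.33631 = 14.2 m

14.2


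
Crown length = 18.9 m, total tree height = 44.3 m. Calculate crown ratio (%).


Formula: Crown Ratio = (Crown Length / Total Height) * 100
CR = (18.9 m / 44.3 m) * 100
CR = 0.4266 * 100 = 42.7%

42.7


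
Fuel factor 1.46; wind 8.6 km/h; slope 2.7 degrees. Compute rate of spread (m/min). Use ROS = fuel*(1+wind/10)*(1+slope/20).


Formula: ROS = fuel * (1 + wind/10) * (1 + slope/20)
Wind factor = 1 + 8.6/10 = 1.86
Slope factor = 1 + 2.7/20 = 1.135
ROS = 1.46 * 1.86 * 1.135 = 3.08 m/min

3.08


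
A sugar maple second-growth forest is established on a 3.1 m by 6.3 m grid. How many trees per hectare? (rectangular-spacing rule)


Formula: TPH = 10000 m^2/ha / (spacing_x * spacing_y)
Area per tree = 3.1 m * 6.3 m = 19.53 m^2
TPH = 10000 / 19.53 = 512 trees/ha

512


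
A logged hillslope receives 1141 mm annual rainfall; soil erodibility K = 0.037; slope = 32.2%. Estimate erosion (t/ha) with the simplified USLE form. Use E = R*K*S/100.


Formula: E = R * K * S / 100  (simplified USLE)
R * K = 1141 * 0.037 = 42.217
E = 42.217 * 32.2 / 100 = 13.59 t/ha

13.59


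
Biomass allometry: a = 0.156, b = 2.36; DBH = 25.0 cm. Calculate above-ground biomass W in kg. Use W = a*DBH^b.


Formula: W = a * DBH^b  (allometric power law)
DBH^b = 25.0^2.36 = 1991.3079
W = 0.156 * 1991.3079 = 310.6 kg

310.6


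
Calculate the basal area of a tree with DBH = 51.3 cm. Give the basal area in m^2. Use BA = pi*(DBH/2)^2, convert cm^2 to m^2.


Formula: BA = pi * (DBH/2)^2 / 10000  (cm^2 to m^2)
Radius = DBH/2 = 51.3/2 = 25.65 cm
BA = pi * 25.65^2 / 10000
   = 2066.9245 cm^2 / 10000
   = 0.2067 m^2

0.2067


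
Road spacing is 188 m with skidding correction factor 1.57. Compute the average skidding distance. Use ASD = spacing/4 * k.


Formula: ASD = (spacing / 4) * correction
Uncorrected distance = spacing / 4 = 188 / 4 = 47 m
ASD = 47 * 1.57 = 74 m

74


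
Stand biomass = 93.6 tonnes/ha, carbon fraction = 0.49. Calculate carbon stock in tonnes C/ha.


Formula: Carbon Stock = Biomass * Carbon Fraction
C = 93.6 t/ha * 0.49
C = 45.9 t C/ha

45.9


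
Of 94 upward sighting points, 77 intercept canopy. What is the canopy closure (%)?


Formula: Canopy closure = covered points / total points * 100
Closure = 77 / 94 * 100
Closure = 0.8191 * 100 = 81.9%

81.9


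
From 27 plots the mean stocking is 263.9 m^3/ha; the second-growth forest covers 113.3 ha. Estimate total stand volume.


Formula: Total Volume = Mean Volume per ha * Total Area
Total Volume = 263.9 m^3/ha * 113.3 ha
Total Volume = 29900 m^3

29900


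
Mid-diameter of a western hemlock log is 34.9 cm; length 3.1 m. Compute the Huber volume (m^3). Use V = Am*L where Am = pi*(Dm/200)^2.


Huber: V = Am * L,  Am = pi*(Dm/200)^2
Am = pi*(34.9/200)^2 = 0.095662 m^2
V = 0.095662*3.1 = 0.2966 m^3

0.2966


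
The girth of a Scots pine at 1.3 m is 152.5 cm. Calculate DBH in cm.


Formula: DBH = C / pi
DBH = 152.5 / pi
pi = 3.14159...
DBH = 48.5 cm

48.5


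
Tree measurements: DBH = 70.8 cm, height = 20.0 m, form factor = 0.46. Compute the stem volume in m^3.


Formula: V = pi * (DBH/200)^2 * H * ff
Radius = DBH/200 = 70.8/200 = 0.354 m
Radius^2 = 0.354^2 = 0.125316 m^2
V = pi * 0.125316 * 20.0 * 0.46
V = 3.622 m^3

3.622


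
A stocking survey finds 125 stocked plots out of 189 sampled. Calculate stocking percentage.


Formula: Stocking % = stocked plots / total plots * 100
Stocking = 125 / 189 * 100
Stocking = 0.6614 * 100 = 66.1%

66.1


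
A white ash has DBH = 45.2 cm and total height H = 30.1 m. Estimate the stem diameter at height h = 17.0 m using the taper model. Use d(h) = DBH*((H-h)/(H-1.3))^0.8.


Taper: d(h) = DBH * ((H - h) / (H - 1.3))^0.8
Numerator = H - h = 30.1 - 17.0 = 13.1 m
Denominator = H - 1.3 = 30.1 - 1.3 = 28.8 m
Ratio = 13.1 / 28.8 = 0.45486
d = 45.2 * 0.45486^0.8 = 24.1 cm

24.1


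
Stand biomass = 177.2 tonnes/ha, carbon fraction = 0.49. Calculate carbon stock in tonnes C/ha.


Formula: Carbon Stock = Biomass * Carbon Fraction
C = 177.2 t/ha * 0.49
C = 86.8 t C/ha

86.8


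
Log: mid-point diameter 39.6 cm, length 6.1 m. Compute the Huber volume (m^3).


Huber: V = Am * L,  Am = pi*(Dm/200)^2
Am = pi*(39.6/200)^2 = 0.123163 m^2
V = 0.123163*6.1 = 0.7513 m^3

0.7513


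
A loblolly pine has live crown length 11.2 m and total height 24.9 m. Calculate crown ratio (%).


Formula: Crown Ratio = (Crown Length / Total Height) * 100
CR = (11.2 m / 24.9 m) * 100
CR = 0.4498 * 100 = 45.0%

45.0


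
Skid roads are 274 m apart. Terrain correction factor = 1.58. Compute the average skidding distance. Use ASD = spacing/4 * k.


Formula: ASD = (spacing / 4) * correction
Uncorrected distance = spacing / 4 = 274 / 4 = 68.5 m
ASD = 68.5 * 1.58 = 108 m

108


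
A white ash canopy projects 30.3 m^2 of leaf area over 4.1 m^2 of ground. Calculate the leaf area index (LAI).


Formula: LAI = total leaf area / ground area  (dimensionless)
LAI = 30.3 m^2 / 4.1 m^2
LAI = 7.39

7.39


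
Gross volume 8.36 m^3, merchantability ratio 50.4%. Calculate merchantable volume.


Formula: MV = V_total * (merchantable_pct / 100)
Merchantable fraction = 50.4% / 100 = 0.504
MV = 8.36 m^3 * 0.504 = 4.213 m^3

4.213


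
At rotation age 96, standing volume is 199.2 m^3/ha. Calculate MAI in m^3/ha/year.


Formula: MAI = Total Volume / Stand Age
MAI = 199.2 m^3/ha / 96 years
MAI = 2.08 m^3/ha/year

2.08


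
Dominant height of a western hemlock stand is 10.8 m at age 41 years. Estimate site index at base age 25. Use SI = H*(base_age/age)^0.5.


Formula: SI = H_dom * (base_age / age)^0.5
Age ratio = 25 / 41 = 0.60976
sqrt(age_ratio) = 0.78087
SI = 10.8 * 0.78087 = 8.4 m

8.4


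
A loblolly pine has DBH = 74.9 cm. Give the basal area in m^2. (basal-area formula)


Formula: BA = pi * (DBH/2)^2 / 10000  (cm^2 to m^2)
Radius = DBH/2 = 74.9/2 = 37.45 cm
BA = pi * 37.45^2 / 10000
   = 4406.0916 cm^2 / 10000
   = 0.4406 m^2

0.4406


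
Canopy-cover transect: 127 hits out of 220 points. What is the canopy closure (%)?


Formula: Canopy closure = covered points / total points * 100
Closure = 127 / 220 * 100
Closure = 0.5773 * 100 = 57.7%

57.7


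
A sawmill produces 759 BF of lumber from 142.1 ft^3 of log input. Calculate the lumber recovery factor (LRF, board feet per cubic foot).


Formula: LRF = Lumber Output (BF) / Log Input (ft^3)
LRF = 759 BF / 142.1 ft^3
LRF = 5.34 BF/ft^3

5.34


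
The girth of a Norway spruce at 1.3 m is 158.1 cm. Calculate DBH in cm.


Formula: DBH = C / pi
DBH = 158.1 / pi
pi = 3.14159...
DBH = 50.3 cm

50.3


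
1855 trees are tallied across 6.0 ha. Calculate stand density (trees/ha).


Formula: Stand Density = N_trees / Area_ha
Density = 1855 trees / 6.0 ha
Density = 309 trees/ha

309


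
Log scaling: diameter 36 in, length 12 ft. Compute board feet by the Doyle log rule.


Doyle: BF = (D - 4)^2 * L / 16
Adjusted diameter = 36 - 4 = 32 in
(D-4)^2 = 32^2 = 1024
BF = 1024 * 12 / 16 = 768 BF

768


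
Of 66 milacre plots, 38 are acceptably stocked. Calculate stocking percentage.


Formula: Stocking % = stocked plots / total plots * 100
Stocking = 38 / 66 * 100
Stocking = 0.5758 * 100 = 57.6%

57.6


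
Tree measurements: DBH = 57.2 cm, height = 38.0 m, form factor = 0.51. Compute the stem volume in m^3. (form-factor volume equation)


Formula: V = pi * (DBH/200)^2 * H * ff
Radius = DBH/200 = 57.2/200 = 0.286 m
Radius^2 = 0.286^2 = 0.081796 m^2
V = pi * 0.081796 * 38.0 * 0.51
V = 4.98 m^3

4.98


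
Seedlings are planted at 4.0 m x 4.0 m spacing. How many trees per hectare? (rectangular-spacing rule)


Formula: TPH = 10000 m^2/ha / (spacing_x * spacing_y)
Area per tree = 4.0 m * 4.0 m = 16.0 m^2
TPH = 10000 / 16.0 = 625 trees/ha

625


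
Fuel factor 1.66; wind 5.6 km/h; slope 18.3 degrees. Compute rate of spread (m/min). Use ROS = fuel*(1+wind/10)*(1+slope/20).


Formula: ROS = fuel * (1 + wind/10) * (1 + slope/20)
Wind factor = 1 + 5.6/10 = 1.56
Slope factor = 1 + 18.3/20 = 1.915
ROS = 1.66 * 1.56 * 1.915 = 4.96 m/min

4.96


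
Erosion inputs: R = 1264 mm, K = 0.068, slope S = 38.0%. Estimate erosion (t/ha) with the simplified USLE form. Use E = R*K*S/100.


Formula: E = R * K * S / 100  (simplified USLE)
R * K = 1264 * 0.068 = 85.952
E = 85.952 * 38.0 / 100 = 32.66 t/ha

32.66


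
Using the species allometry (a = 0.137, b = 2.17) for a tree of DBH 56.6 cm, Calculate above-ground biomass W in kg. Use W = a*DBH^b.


Formula: W = a * DBH^b  (allometric power law)
DBH^b = 56.6^2.17 = 6362.2636
W = 0.137 * 6362.2636 = 871.6 kg

871.6


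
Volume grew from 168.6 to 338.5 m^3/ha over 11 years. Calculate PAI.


Formula: PAI = (V_T2 - V_T1) / (T2 - T1)
Volume increment = 338.5 - 168.6 = 169.9 m^3/ha
PAI = 169.9 / 11 = 15.45 m^3/ha/year

15.45


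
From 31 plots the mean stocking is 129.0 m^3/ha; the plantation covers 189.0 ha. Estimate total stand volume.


Formula: Total Volume = Mean Volume per ha * Total Area
Total Volume = 129.0 m^3/ha * 189.0 ha
Total Volume = 24381 m^3

24381


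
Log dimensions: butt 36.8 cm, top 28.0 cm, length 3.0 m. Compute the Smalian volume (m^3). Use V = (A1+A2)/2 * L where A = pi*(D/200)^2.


Smalian: V = (A1 + A2)/2 * L,  A = pi*(D/200)^2
A1 = pi*(36.8/200)^2 = 0.106362 m^2
A2 = pi*(28.0/200)^2 = 0.061575 m^2
V = (0.106362+0.061575)/2*3.0 = 0.2519 m^3

0.2519


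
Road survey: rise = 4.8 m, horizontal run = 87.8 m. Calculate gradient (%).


Formula: Gradient = rise / run * 100
Gradient = 4.8 / 87.8 * 100 = 5.5%

5.5


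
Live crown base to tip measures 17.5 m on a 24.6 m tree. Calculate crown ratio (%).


Formula: Crown Ratio = (Crown Length / Total Height) * 100
CR = (17.5 m / 24.6 m) * 100
CR = 0.7114 * 100 = 71.1%

71.1


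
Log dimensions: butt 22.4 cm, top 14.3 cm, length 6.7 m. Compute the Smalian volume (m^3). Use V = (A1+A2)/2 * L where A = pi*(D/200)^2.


Smalian: V = (A1 + A2)/2 * L,  A = pi*(D/200)^2
A1 = pi*(22.4/200)^2 = 0.039408 m^2
A2 = pi*(14.3/200)^2 = 0.016061 m^2
V = (0.039408+0.016061)/2*6.7 = 0.1858 m^3

0.1858


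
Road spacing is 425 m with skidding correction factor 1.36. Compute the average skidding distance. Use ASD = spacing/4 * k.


Formula: ASD = (spacing / 4) * correction
Uncorrected distance = spacing / 4 = 425 / 4 = 106.25 m
ASD = 106.25 * 1.36 = 145 m

145


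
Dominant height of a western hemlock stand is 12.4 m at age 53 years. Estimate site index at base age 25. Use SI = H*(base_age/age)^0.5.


Formula: SI = H_dom * (base_age / age)^0.5
Age ratio = 25 / 53 = 0.4717
sqrt(age_ratio) = 0.6868
SI = 12.4 * 0.6868 = 8.5 m

8.5


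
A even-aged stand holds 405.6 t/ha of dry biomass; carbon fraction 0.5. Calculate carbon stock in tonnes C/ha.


Formula: Carbon Stock = Biomass * Carbon Fraction
C = 405.6 t/ha * 0.5
C = 202.8 t C/ha

202.8


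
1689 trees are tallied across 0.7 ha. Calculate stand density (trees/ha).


Formula: Stand Density = N_trees / Area_ha
Density = 1689 trees / 0.7 ha
Density = 2413 trees/ha

2413


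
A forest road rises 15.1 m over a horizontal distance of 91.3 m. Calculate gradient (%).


Formula: Gradient = rise / run * 100
Gradient = 15.1 / 91.3 * 100 = 16.5%

16.5


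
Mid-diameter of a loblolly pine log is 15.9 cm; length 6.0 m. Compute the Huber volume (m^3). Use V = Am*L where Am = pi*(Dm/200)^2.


Huber: V = Am * L,  Am = pi*(Dm/200)^2
Am = pi*(15.9/200)^2 = 0.019856 m^2
V = 0.019856*6.0 = 0.1191 m^3

0.1191


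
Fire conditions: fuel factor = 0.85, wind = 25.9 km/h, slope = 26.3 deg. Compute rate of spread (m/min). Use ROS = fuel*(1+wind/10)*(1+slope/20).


Formula: ROS = fuel * (1 + wind/10) * (1 + slope/20)
Wind factor = 1 + 25.9/10 = 3.59
Slope factor = 1 + 26.3/20 = 2.315
ROS = 0.85 * 3.59 * 2.315 = 7.06 m/min

7.06


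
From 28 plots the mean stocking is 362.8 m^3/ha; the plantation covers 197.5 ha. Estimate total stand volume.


Formula: Total Volume = Mean Volume per ha * Total Area
Total Volume = 362.8 m^3/ha * 197.5 ha
Total Volume = 71653 m^3

71653


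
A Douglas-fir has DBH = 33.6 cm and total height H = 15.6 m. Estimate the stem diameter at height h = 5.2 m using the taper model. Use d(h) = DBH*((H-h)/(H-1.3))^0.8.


Taper: d(h) = DBH * ((H - h) / (H - 1.3))^0.8
Numerator = H - h = 15.6 - 5.2 = 10.4 m
Denominator = H - 1.3 = 15.6 - 1.3 = 14.3 m
Ratio = 10.4 / 14.3 = 0.72727
d = 33.6 * 0.72727^0.8 = 26.0 cm

26.0


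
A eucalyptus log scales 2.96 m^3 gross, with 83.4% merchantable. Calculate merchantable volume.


Formula: MV = V_total * (merchantable_pct / 100)
Merchantable fraction = 83.4% / 100 = 0.834
MV = 2.96 m^3 * 0.834 = 2.469 m^3

2.469


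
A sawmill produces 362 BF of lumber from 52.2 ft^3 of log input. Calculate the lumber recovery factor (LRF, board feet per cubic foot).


Formula: LRF = Lumber Output (BF) / Log Input (ft^3)
LRF = 362 BF / 52.2 ft^3
LRF = 6.93 BF/ft^3

6.93


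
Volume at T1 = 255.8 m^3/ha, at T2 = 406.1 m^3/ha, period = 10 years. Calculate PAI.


Formula: PAI = (V_T2 - V_T1) / (T2 - T1)
Volume increment = 406.1 - 255.8 = 150.3 m^3/ha
PAI = 150.3 / 10 = 15.03 m^3/ha/year

15.03


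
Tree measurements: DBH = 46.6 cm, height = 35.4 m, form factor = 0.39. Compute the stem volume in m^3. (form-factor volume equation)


Formula: V = pi * (DBH/200)^2 * H * ff
Radius = DBH/200 = 46.6/200 = 0.233 m
Radius^2 = 0.233^2 = 0.054289 m^2
V = pi * 0.054289 * 35.4 * 0.39
V = 2.355 m^3

2.355


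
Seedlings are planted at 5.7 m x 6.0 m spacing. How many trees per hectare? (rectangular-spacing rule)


Formula: TPH = 10000 m^2/ha / (spacing_x * spacing_y)
Area per tree = 5.7 m * 6.0 m = 34.2 m^2
TPH = 10000 / 34.2 = 292 trees/ha

292


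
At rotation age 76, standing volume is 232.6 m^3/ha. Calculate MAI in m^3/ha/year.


Formula: MAI = Total Volume / Stand Age
MAI = 232.6 m^3/ha / 76 years
MAI = 3.06 m^3/ha/year

3.06


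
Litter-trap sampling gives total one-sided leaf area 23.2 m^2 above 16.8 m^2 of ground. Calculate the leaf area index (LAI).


Formula: LAI = total leaf area / ground area  (dimensionless)
LAI = 23.2 m^2 / 16.8 m^2
LAI = 1.38

1.38


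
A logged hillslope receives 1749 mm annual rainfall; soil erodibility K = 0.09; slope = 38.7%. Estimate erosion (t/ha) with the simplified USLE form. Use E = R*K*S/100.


Formula: E = R * K * S / 100  (simplified USLE)
R * K = 1749 * 0.09 = 157.41
E = 157.41 * 38.7 / 100 = 60.92 t/ha

60.92


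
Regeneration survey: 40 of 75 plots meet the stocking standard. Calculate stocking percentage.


Formula: Stocking % = stocked plots / total plots * 100
Stocking = 40 / 75 * 100
Stocking = 0.5333 * 100 = 53.3%

53.3


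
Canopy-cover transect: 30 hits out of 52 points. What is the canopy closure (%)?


Formula: Canopy closure = covered points / total points * 100
Closure = 30 / 52 * 100
Closure = 0.5769 * 100 = 57.7%

57.7


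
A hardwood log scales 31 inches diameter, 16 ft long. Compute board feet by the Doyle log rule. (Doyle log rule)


Doyle: BF = (D - 4)^2 * L / 16
Adjusted diameter = 31 - 4 = 27 in
(D-4)^2 = 27^2 = 729
BF = 729 * 16 / 16 = 729 BF

729


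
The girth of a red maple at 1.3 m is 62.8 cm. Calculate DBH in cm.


Formula: DBH = C / pi
DBH = 62.8 / pi
pi = 3.14159...
DBH = 20.0 cm

20.0


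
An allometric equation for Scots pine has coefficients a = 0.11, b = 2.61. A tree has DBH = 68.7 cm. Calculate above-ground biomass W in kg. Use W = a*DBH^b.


Formula: W = a * DBH^b  (allometric power law)
DBH^b = 68.7^2.61 = 62295.5585
W = 0.11 * 62295.5585 = 6852.5 kg

6852.5


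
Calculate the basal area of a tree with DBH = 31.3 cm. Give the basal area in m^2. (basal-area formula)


Formula: BA = pi * (DBH/2)^2 / 10000  (cm^2 to m^2)
Radius = DBH/2 = 31.3/2 = 15.65 cm
BA = pi * 15.65^2 / 10000
   = 769.4467 cm^2 / 10000
   = 0.0769 m^2

0.0769


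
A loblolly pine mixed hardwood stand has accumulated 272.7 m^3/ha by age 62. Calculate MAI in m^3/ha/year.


Formula: MAI = Total Volume / Stand Age
MAI = 272.7 m^3/ha / 62 years
MAI = 4.4 m^3/ha/year

4.4


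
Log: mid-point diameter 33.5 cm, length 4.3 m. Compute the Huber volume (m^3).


Huber: V = Am * L,  Am = pi*(Dm/200)^2
Am = pi*(33.5/200)^2 = 0.088141 m^2
V = 0.088141*4.3 = 0.379 m^3

0.379


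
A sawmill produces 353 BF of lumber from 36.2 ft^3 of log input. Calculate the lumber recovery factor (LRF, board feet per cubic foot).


Formula: LRF = Lumber Output (BF) / Log Input (ft^3)
LRF = 353 BF / 36.2 ft^3
LRF = 9.75 BF/ft^3

9.75


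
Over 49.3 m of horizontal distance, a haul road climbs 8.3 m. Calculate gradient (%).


Formula: Gradient = rise / run * 100
Gradient = 8.3 / 49.3 * 100 = 16.8%

16.8
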